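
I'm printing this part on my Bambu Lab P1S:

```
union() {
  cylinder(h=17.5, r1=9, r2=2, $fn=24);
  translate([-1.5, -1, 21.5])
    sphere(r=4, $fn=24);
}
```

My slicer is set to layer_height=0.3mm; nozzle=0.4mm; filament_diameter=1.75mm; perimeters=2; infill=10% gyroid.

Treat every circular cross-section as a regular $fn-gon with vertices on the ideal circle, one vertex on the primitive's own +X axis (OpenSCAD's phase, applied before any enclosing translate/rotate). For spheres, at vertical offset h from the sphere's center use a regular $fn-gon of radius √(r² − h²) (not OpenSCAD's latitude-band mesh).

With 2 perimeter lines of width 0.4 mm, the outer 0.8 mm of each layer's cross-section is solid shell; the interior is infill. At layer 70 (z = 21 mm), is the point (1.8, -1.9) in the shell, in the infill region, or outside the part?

At z = 21 mm: the cone is absent (z outside [0, 17.5]); the r=4 sphere at (-1.5, -1) slices to a regular 24-gon of circumradius 3.969 (√(r²−h²) with h=0.5 from center); Taking the union: only the r=4 sphere at (-1.5, -1) is present, so the union is just that shape — 1 connected region. Overall, the cross-section is a single solid region. The nearest boundary edge runs (1.94, -2.98)→(2.33, -2.03); distance from the point to it = 0.54 mm. The point is inside the cross-section, 0.54 mm from the nearest boundary — within the 0.8 mm shell band (2 × 0.4).

shell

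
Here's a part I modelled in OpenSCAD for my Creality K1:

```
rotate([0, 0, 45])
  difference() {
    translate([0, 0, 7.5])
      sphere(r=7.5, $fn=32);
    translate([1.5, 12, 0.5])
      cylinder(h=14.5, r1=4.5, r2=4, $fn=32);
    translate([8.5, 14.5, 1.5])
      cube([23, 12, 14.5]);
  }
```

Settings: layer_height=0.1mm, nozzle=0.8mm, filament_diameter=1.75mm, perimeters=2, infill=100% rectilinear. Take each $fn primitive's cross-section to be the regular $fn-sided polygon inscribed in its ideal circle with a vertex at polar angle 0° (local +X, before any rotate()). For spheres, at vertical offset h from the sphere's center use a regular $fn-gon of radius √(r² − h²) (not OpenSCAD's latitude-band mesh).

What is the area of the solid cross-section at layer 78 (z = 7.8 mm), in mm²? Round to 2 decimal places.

At z = 7.8 mm: the r=7.5 sphere contributes a regular 32-gon of circumradius √(7.5²−0.3²) = 7.494 (area = (32/2)·7.494²·sin(360°/32) = 175.30 mm²); the cone at (1.5, 12): at t=0.503 of its height the radius interpolates to r₁+(r₂−r₁)t = 4.248, giving a regular 32-gon of that circumradius (area = (32/2)·4.248²·sin(360°/32) = 56.34 mm²); the cube at (8.5, 14.5) is present — its section is the full 23×12 rectangle (area 276.00 mm²); Subtracting the remaining from the first: starting from the r=7.5 sphere (175.30 mm²), the cone at (1.5, 12) misses the remaining region (no effect); the 23×12 cube at (8.5, 14.5) misses the remaining region (no effect) — area = 175.30 mm²; (whole slice rotated 45° about Z — lengths, areas and connectivity unchanged). Overall, the cross-section is a single solid region. Net area = 175.30 mm².

175.30 mm²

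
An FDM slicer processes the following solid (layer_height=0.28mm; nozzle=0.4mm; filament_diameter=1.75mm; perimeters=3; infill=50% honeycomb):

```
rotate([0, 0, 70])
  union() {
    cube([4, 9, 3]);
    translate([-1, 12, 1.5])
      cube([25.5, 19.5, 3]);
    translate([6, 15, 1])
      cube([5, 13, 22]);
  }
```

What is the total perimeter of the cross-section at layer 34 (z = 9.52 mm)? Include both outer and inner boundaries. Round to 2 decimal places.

36.00 mm

At z = 9.52 mm: the cube does not reach this height (z outside [0, 3]); the cube at (-1, 12) is not intersected at this z (z outside [1.5, 4.5]); the 5×13 cube at (6, 15) contributes its full rectangle (perimeter 36.00 mm); Merging all regions: only the 5×13 cube at (6, 15) is present, so the union is just that shape — boundary = 36.00 mm; (whole slice rotated 70° about Z — lengths, areas and connectivity unchanged). Overall, the cross-section is a single solid region. Total boundary length (outer) = 36.00 mm.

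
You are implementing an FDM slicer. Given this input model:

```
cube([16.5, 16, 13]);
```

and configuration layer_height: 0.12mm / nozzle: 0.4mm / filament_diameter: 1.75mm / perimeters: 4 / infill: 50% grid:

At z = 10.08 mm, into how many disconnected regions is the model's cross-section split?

1

At z = 10.08 mm: the cube is present — its section is the full 16.5×16 rectangle. The result has 1 disconnected region.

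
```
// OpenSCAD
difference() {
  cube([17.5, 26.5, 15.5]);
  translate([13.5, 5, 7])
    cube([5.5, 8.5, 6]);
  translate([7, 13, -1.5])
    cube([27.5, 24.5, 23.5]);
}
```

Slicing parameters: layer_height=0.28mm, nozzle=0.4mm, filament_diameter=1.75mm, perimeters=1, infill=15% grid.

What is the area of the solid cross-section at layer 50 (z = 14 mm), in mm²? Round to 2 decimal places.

At z = 14 mm: the cube is present — its section is the full 17.5×26.5 rectangle (area 463.75 mm²); the cube at (13.5, 5) does not reach this height (z outside [7, 13]); the cube at (7, 13) (footprint 27.5×24.5) is included at this height (area 673.75 mm²); Subtracting the remaining from the first: starting from the 17.5×26.5 cube (463.75 mm²), the 27.5×24.5 cube at (7, 13) partially overlaps it — only the 141.75 mm² overlap (of its 673.75 mm²) is removed, clipping the outline — area = 322.00 mm². Overall, the cross-section is a single solid region. Net area = 322.00 mm².

322.00 mm²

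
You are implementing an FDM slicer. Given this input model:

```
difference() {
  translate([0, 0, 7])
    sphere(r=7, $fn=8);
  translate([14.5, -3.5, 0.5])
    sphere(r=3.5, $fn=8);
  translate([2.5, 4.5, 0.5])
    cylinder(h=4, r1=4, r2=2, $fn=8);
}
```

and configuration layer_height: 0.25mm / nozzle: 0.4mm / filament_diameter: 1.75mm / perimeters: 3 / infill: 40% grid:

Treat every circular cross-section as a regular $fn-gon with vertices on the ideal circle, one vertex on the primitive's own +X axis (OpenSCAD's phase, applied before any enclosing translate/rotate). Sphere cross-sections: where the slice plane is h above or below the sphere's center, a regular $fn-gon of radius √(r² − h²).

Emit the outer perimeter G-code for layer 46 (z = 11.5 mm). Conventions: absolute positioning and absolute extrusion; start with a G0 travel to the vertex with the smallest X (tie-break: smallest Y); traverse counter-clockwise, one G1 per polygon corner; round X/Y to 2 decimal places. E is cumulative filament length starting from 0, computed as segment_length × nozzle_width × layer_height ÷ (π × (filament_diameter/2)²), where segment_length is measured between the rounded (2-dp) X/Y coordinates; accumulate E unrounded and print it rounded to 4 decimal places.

G0 X-5.36 Y0.00 Z11.50
G1 X-3.79 Y-3.79 E0.1706
G1 X0.00 Y-5.36 E0.3411
G1 X3.79 Y-3.79 E0.5117
G1 X5.36 Y0.00 E0.6822
G1 X3.79 Y3.79 E0.8528
G1 X0.00 Y5.36 E1.0233
G1 X-3.79 Y3.79 E1.1939
G1 X-5.36 Y0.00 E1.3644

At z = 11.5 mm: the r=7 sphere slices to a regular 8-gon of circumradius 5.362 (√(r²−h²) with h=4.5 from center); the sphere at (14.5, -3.5) is absent (|z−center|=11.000 > r=3.5); the cone at (2.5, 4.5) is not intersected at this z (z outside [0.5, 4.5]); Subtracting the remaining from the first: none of the subtracted shapes is present at this height, so the r=7 sphere is unchanged — 1 connected region. The outline is a single polygon with 8 vertices. Extrusion per mm of travel: 0.4 × 0.25 / (π × 0.875²) = 0.041575. Accumulating E over each segment gives final E = 1.3644.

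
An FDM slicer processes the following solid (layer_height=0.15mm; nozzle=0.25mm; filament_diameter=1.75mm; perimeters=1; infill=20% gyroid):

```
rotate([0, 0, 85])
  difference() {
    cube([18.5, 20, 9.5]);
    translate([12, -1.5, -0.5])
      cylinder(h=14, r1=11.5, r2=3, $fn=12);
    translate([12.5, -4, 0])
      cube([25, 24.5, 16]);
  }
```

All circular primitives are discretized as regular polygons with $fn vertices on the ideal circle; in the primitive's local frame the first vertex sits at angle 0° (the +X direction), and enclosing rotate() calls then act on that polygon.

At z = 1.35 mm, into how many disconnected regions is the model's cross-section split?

1

At z = 1.35 mm: the 18.5×20 cube contributes its full rectangle; the cone at (12, -1.5): at t=0.132 of its height the radius interpolates to r₁+(r₂−r₁)t = 10.377, giving a regular 12-gon of that circumradius; the cube at (12.5, -4) (footprint 25×24.5) is included at this height; Subtracting the remaining from the first: starting from the 18.5×20 cube, the cone at (12, -1.5) partially overlaps it — only the 116.90 mm² overlap (of its 323.03 mm²) is removed, clipping the outline; the 25×24.5 cube at (12.5, -4) partially overlaps it — only the 73.00 mm² overlap (of its 612.50 mm²) is removed, clipping the outline — 1 connected region; (rotated 85° about Z; rotation is an isometry so areas/perimeters/island counts are preserved). The result has 1 disconnected region.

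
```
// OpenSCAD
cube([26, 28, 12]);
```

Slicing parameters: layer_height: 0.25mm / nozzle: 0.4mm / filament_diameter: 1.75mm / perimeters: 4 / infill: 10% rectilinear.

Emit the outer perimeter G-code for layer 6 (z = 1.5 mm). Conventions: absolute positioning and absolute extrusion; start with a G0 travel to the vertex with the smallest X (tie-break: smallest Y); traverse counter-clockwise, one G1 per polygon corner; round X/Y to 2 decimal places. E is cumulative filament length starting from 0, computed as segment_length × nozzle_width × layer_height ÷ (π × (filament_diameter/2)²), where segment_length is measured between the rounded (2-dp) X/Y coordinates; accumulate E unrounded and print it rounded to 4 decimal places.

G0 X0.00 Y0.00 Z1.50
G1 X26.00 Y0.00 E1.0810
G1 X26.00 Y28.00 E2.2451
G1 X0.00 Y28.00 E3.3260
G1 X0.00 Y0.00 E4.4901

At z = 1.5 mm: the cube is present — its section is the full 26×28 rectangle. The outline is a single polygon with 4 vertices. Extrusion per mm of travel: 0.4 × 0.25 / (π × 0.875²) = 0.041575. Accumulating E over each segment gives final E = 4.4901.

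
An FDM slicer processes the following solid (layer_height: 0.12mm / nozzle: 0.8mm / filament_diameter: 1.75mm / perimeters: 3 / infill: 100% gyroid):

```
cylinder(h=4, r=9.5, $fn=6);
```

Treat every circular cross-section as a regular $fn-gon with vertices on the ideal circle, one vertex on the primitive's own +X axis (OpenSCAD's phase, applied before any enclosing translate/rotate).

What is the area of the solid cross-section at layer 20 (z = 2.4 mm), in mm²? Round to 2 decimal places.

At z = 2.4 mm: the r=9.5 cylinder gives a regular 6-gon of circumradius 9.5 (constant along its height) (area = (6/2)·9.500²·sin(360°/6) = 234.48 mm²). Overall, the cross-section is a single solid region. Net area = 234.48 mm².

234.48 mm²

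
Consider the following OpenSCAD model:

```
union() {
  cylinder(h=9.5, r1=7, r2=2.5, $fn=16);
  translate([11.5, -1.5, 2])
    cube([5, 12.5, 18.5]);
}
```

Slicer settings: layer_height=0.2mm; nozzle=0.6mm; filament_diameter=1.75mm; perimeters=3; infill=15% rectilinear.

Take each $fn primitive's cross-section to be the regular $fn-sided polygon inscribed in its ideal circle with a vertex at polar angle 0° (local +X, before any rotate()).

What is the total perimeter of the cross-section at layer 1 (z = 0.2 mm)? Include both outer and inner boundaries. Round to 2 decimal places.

43.11 mm

At z = 0.2 mm: the cone contributes a regular 16-gon of circumradius 6.905 (interpolated between r1=7 and r2=2.5 at t=0.021) (perimeter = 2·16·6.905·sin(180°/16) = 43.11 mm); the cube at (11.5, -1.5) is not intersected at this z (z outside [2, 20.5]); Taking the union: only the cone is present, so the union is just that shape — boundary = 43.11 mm. Overall, the cross-section is a single solid region. Total boundary length (outer) = 43.11 mm.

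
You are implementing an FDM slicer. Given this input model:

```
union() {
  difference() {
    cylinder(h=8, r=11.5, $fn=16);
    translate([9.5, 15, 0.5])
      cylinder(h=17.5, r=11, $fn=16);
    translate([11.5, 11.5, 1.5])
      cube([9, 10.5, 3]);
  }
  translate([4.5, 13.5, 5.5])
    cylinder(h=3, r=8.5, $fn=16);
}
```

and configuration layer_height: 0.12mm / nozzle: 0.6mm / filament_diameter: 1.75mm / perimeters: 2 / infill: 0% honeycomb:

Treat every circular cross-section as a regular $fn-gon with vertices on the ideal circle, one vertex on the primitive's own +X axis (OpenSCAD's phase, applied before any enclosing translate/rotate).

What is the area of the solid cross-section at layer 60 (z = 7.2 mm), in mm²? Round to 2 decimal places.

568.25 mm²

At z = 7.2 mm: the cylinder: section is a regular 16-gon, circumradius r=11.5 (area = (16/2)·11.500²·sin(360°/16) = 404.88 mm²); the r=11 cylinder at (9.5, 15) contributes a regular 16-gon of circumradius 11 (area = (16/2)·11.000²·sin(360°/16) = 370.44 mm²); the cube at (11.5, 11.5) is absent (z outside [1.5, 4.5]); After the difference (first − rest): starting from the r=11.5 cylinder (404.88 mm²), the r=11 cylinder at (9.5, 15) partially overlaps it — only the 40.69 mm² overlap (of its 370.44 mm²) is removed, clipping the outline — area = 364.19 mm²; the r=8.5 cylinder at (4.5, 13.5) contributes a regular 16-gon of circumradius 8.5 (area = (16/2)·8.500²·sin(360°/16) = 221.19 mm²); Combining (union): the regions partially overlap — summed areas 585.38 mm² minus the doubly-counted overlap 17.13 mm² gives 568.25 mm² — area = 568.25 mm². Overall, the cross-section is a single solid region. Net area = 568.25 mm².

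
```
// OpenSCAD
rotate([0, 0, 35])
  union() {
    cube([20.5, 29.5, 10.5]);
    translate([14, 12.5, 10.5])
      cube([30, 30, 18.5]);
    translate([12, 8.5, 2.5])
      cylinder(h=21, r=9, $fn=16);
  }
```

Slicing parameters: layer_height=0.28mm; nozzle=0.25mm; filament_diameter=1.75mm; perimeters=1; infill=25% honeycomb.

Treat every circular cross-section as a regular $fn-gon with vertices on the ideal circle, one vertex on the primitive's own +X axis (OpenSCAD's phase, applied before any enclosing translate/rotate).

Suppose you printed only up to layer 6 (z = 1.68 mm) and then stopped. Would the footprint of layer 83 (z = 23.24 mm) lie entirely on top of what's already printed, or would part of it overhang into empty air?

part overhangs

Compare the two slices. At z = 1.68: the cube is present — its section is the full 20.5×29.5 rectangle (area 604.75 mm²); the cube at (14, 12.5) is absent (z outside [10.5, 29]); the cylinder at (12, 8.5) is absent (z outside [2.5, 23.5]); Combining (union): only the 20.5×29.5 cube is present, so the union is just that shape — area = 604.75 mm²; (rotated 35° about Z; rotation is an isometry so areas/perimeters/island counts are preserved). At z = 23.24: the cube is not intersected at this z (z outside [0, 10.5]); the 30×30 cube at (14, 12.5) contributes its full rectangle (area 900.00 mm²); the r=9 cylinder at (12, 8.5) contributes a regular 16-gon of circumradius 9 (area = (16/2)·9.000²·sin(360°/16) = 247.98 mm²); Merging all regions: the regions partially overlap — summed areas 1147.98 mm² minus the doubly-counted overlap 18.06 mm² gives 1129.92 mm² — area = 1129.92 mm²; (rotated 35° about Z; rotation is an isometry so areas/perimeters/island counts are preserved). Checking containment: at z = 23.24 the cross-section extends beyond the z = 1.68 cross-section by about 792.01 mm².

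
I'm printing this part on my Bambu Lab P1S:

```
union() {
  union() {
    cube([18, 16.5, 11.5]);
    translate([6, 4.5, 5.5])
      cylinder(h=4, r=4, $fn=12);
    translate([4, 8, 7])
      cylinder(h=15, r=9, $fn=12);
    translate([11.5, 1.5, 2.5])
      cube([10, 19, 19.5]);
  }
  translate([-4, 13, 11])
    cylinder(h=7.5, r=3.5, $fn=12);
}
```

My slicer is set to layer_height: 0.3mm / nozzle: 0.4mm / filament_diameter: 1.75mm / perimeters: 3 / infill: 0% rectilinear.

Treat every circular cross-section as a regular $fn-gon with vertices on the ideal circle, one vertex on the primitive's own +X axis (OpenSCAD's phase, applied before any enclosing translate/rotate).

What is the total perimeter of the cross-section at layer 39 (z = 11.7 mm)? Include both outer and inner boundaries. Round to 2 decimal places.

101.14 mm

At z = 11.7 mm: the cube is not intersected at this z (z outside [0, 11.5]); the cylinder at (6, 4.5) does not reach this height (z outside [5.5, 9.5]); the cylinder at (4, 8): section is a regular 12-gon, circumradius r=9 (perimeter = 2·12·9.000·sin(180°/12) = 55.90 mm); the cube at (11.5, 1.5) (footprint 10×19) is included at this height (perimeter 58.00 mm); Combining (union): the regions partially overlap (shared area 8.16 mm²), so the edge portions inside another operand are dropped and the merged outline is re-measured after clipping — boundary = 94.17 mm; the r=3.5 cylinder at (-4, 13) gives a regular 12-gon of circumradius 3.5 (constant along its height) (perimeter = 2·12·3.500·sin(180°/12) = 21.74 mm); Taking the union: the regions partially overlap (shared area 12.53 mm²), so the edge portions inside another operand are dropped and the merged outline is re-measured after clipping — boundary = 101.14 mm. Overall, the cross-section is a single solid region. Total boundary length (outer) = 101.14 mm.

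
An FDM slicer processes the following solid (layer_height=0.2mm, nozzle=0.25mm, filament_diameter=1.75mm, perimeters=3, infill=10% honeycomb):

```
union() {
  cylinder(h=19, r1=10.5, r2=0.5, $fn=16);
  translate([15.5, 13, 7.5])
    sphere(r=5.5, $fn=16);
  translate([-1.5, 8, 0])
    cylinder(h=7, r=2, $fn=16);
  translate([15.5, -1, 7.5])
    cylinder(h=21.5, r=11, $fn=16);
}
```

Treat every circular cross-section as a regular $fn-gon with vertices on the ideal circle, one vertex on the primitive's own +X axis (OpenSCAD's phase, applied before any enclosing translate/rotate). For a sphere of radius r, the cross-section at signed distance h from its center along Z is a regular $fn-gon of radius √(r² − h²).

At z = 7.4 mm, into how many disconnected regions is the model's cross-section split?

2

At z = 7.4 mm: the cone: at t=0.389 of its height the radius interpolates to r₁+(r₂−r₁)t = 6.605, giving a regular 16-gon of that circumradius; the sphere at (15.5, 13): section is a regular 16-gon, circumradius = √(r²−h²) = √(5.5²−0.1²) = 5.499; the cylinder at (-1.5, 8) does not reach this height (z outside [0, 7]); the cylinder at (15.5, -1) is not intersected at this z (z outside [7.5, 29]); Taking the union: the 2 present regions are separate (no shared area or edge), so areas and boundary lengths simply add and each stays a separate island — 2 connected regions. The result has 2 disconnected regions.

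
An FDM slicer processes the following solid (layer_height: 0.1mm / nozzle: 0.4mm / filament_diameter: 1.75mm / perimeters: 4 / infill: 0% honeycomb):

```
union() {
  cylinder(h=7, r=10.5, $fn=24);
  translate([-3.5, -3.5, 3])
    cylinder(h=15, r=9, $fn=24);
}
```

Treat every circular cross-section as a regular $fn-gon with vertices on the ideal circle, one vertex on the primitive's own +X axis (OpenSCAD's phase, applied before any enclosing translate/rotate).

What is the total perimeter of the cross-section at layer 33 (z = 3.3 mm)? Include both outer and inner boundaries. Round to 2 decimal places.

At z = 3.3 mm: the r=10.5 cylinder contributes a regular 24-gon of circumradius 10.5 (perimeter = 2·24·10.500·sin(180°/24) = 65.79 mm); the r=9 cylinder at (-3.5, -3.5) gives a regular 24-gon of circumradius 9 (constant along its height) (perimeter = 2·24·9.000·sin(180°/24) = 56.39 mm); Combining (union): the regions partially overlap (shared area 197.55 mm²), so the edge portions inside another operand are dropped and the merged outline is re-measured after clipping — boundary = 71.55 mm. Overall, the cross-section is a single solid region. Total boundary length (outer) = 71.55 mm.

71.55 mm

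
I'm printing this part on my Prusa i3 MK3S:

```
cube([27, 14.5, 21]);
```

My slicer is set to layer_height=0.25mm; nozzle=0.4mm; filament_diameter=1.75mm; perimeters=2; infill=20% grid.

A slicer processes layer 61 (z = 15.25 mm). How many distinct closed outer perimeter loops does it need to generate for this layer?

1

At z = 15.25 mm: the cube (footprint 27×14.5) is included at this height. The result has 1 disconnected region.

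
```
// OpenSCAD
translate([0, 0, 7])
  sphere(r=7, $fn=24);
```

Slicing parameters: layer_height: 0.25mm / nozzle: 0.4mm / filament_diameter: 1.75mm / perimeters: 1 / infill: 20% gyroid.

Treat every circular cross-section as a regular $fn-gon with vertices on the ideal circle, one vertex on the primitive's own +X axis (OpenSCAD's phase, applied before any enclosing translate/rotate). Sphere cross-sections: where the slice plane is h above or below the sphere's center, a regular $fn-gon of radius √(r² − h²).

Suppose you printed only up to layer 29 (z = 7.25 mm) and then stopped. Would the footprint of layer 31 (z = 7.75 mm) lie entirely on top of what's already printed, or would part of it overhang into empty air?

entirely on top

Compare the two slices. At z = 7.25: the r=7 sphere slices to a regular 24-gon of circumradius 6.996 (√(r²−h²) with h=0.25 from center) (area = (24/2)·6.996²·sin(360°/24) = 151.99 mm²). At z = 7.75: the r=7 sphere contributes a regular 24-gon of circumradius √(7²−0.75²) = 6.960 (area = (24/2)·6.960²·sin(360°/24) = 150.44 mm²). Checking containment: the cross-section at z = 7.75 is a subset of the cross-section at z = 7.25.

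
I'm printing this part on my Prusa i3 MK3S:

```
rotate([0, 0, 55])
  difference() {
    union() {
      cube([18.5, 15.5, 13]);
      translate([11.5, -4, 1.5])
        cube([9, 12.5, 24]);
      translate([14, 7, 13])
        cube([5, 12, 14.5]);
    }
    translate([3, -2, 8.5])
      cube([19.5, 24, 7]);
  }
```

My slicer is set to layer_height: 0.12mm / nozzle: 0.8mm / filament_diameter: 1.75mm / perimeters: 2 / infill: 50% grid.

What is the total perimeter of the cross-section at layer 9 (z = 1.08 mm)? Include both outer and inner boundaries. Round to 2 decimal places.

68.00 mm

At z = 1.08 mm: the 18.5×15.5 cube contributes its full rectangle (perimeter 68.00 mm); the cube at (11.5, -4) does not reach this height (z outside [1.5, 25.5]); the cube at (14, 7) does not reach this height (z outside [13, 27.5]); Taking the union: only the 18.5×15.5 cube is present, so the union is just that shape — boundary = 68.00 mm; the cube at (3, -2) is absent (z outside [8.5, 15.5]); Subtracting the remaining from the first: none of the subtracted shapes is present at this height, so the result so far is unchanged — boundary = 68.00 mm; (rotated 55° about Z; rotation is an isometry so areas/perimeters/island counts are preserved). Overall, the cross-section is a single solid region. Total boundary length (outer) = 68.00 mm.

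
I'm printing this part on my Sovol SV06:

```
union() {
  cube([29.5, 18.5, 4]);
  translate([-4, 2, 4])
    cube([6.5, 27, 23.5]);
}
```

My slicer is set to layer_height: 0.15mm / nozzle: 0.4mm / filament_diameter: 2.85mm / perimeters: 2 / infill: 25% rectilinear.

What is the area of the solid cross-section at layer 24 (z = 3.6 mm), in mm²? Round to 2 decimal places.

545.75 mm²

At z = 3.6 mm: the 29.5×18.5 cube contributes its full rectangle (area 545.75 mm²); the cube at (-4, 2) is absent (z outside [4, 27.5]); Combining (union): only the 29.5×18.5 cube is present, so the union is just that shape — area = 545.75 mm². Overall, the cross-section is a single solid region. Net area = 545.75 mm².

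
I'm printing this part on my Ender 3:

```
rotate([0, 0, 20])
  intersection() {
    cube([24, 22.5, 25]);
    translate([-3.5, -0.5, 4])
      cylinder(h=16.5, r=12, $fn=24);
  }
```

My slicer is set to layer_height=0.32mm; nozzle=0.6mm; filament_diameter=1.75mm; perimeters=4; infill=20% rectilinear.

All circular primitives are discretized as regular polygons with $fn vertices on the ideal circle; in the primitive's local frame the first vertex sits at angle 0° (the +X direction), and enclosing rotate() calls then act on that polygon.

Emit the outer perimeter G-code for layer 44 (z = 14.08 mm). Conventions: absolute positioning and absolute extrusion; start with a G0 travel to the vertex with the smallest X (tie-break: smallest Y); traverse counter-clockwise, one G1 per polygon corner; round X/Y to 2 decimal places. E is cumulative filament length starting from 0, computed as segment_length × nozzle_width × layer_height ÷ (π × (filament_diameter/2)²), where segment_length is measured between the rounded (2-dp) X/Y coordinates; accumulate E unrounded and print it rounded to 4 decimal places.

G0 X-3.74 Y10.27 Z14.08
G1 X0.00 Y0.00 E0.8725
G1 X7.93 Y2.88 E1.5459
G1 X6.71 Y5.22 E1.7566
G1 X4.60 Y7.53 E2.0063
G1 X1.95 Y9.21 E2.2568
G1 X-1.03 Y10.15 E2.5062
G1 X-3.74 Y10.27 E2.7227

At z = 14.08 mm: the cube (footprint 24×22.5) is included at this height; the r=12 cylinder at (-3.5, -0.5) gives a regular 24-gon of circumradius 12 (constant along its height); Keeping only the common overlap: the r=12 cylinder at (-3.5, -0.5) partially overlaps the 24×22.5 cube; clipping to the common part keeps 66.40 mm² — 1 connected region; (whole slice rotated 20° about Z — lengths, areas and connectivity unchanged). The outline is a single polygon with 7 vertices. Extrusion per mm of travel: 0.6 × 0.32 / (π × 0.875²) = 0.079824. Accumulating E over each segment gives final E = 2.7227.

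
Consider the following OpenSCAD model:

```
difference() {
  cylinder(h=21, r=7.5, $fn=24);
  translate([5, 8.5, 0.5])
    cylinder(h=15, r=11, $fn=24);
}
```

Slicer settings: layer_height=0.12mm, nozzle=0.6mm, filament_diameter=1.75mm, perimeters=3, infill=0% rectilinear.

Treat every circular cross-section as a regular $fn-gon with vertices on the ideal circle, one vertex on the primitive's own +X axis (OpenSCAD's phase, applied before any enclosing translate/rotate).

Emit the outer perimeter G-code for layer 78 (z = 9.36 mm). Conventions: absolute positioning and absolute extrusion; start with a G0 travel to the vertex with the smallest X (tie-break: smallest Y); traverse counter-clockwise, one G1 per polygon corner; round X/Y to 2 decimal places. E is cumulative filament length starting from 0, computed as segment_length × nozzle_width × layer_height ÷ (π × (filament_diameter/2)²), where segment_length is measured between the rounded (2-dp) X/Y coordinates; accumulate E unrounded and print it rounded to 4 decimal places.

G0 X-7.50 Y0.00 Z9.36
G1 X-7.24 Y-1.94 E0.0586
G1 X-6.50 Y-3.75 E0.1171
G1 X-5.30 Y-5.30 E0.1758
G1 X-3.75 Y-6.50 E0.2345
G1 X-1.94 Y-7.24 E0.2930
G1 X0.00 Y-7.50 E0.3516
G1 X1.94 Y-7.24 E0.4102
G1 X3.75 Y-6.50 E0.4687
G1 X5.30 Y-5.30 E0.5274
G1 X6.50 Y-3.75 E0.5861
G1 X7.13 Y-2.22 E0.6356
G1 X5.00 Y-2.50 E0.6999
G1 X2.15 Y-2.13 E0.7860
G1 X-0.50 Y-1.03 E0.8718
G1 X-2.78 Y0.72 E0.9579
G1 X-4.53 Y3.00 E1.0439
G1 X-5.42 Y5.15 E1.1136
G1 X-6.50 Y3.75 E1.1665
G1 X-7.24 Y1.94 E1.2250
G1 X-7.50 Y0.00 E1.2836

At z = 9.36 mm: the cylinder: section is a regular 24-gon, circumradius r=7.5; the r=11 cylinder at (5, 8.5) gives a regular 24-gon of circumradius 11 (constant along its height); After the difference (first − rest): starting from the r=7.5 cylinder, the r=11 cylinder at (5, 8.5) partially overlaps it — only the 89.91 mm² overlap (of its 375.81 mm²) is removed, clipping the outline — 1 connected region. The outline is a single polygon with 20 vertices. Extrusion per mm of travel: 0.6 × 0.12 / (π × 0.875²) = 0.029934. Accumulating E over each segment gives final E = 1.2836.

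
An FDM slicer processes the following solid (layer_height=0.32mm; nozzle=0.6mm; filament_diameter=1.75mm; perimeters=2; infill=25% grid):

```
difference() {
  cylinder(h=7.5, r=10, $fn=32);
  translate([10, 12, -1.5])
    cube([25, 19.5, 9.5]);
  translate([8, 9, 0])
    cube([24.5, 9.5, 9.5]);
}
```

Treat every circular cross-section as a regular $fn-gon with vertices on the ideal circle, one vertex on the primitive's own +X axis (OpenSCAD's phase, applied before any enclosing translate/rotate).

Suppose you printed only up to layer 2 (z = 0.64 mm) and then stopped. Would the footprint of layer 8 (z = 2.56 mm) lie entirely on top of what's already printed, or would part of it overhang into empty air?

Compare the two slices. At z = 0.64: the r=10 cylinder gives a regular 32-gon of circumradius 10 (constant along its height) (area = (32/2)·10.000²·sin(360°/32) = 312.14 mm²); the cube at (10, 12) (footprint 25×19.5) is included at this height (area 487.50 mm²); the cube at (8, 9) (footprint 24.5×9.5) is included at this height (area 232.75 mm²); Taking the first minus the rest: starting from the r=10 cylinder (312.14 mm²), the 25×19.5 cube at (10, 12) misses the remaining region (no effect); the 24.5×9.5 cube at (8, 9) misses the remaining region (no effect) — area = 312.14 mm². At z = 2.56: the cylinder: section is a regular 32-gon, circumradius r=10 (area = (32/2)·10.000²·sin(360°/32) = 312.14 mm²); the cube at (10, 12) is present — its section is the full 25×19.5 rectangle (area 487.50 mm²); the cube at (8, 9) is present — its section is the full 24.5×9.5 rectangle (area 232.75 mm²); Taking the first minus the rest: starting from the r=10 cylinder (312.14 mm²), the 25×19.5 cube at (10, 12) misses the remaining region (no effect); the 24.5×9.5 cube at (8, 9) misses the remaining region (no effect) — area = 312.14 mm². Checking containment: the cross-section at z = 2.56 is a subset of the cross-section at z = 0.64.

entirely on top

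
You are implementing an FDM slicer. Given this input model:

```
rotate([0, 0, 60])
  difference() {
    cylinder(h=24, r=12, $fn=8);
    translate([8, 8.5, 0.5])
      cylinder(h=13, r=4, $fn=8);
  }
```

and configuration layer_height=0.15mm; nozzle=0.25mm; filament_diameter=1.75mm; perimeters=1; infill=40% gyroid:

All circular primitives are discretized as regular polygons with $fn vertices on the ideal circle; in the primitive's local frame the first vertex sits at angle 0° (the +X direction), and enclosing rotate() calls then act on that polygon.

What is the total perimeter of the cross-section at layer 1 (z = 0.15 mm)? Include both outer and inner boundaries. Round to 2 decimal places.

73.48 mm

At z = 0.15 mm: the cylinder: section is a regular 8-gon, circumradius r=12 (perimeter = 2·8·12.000·sin(180°/8) = 73.48 mm); the cylinder at (8, 8.5) does not reach this height (z outside [0.5, 13.5]); Taking the first minus the rest: none of the subtracted shapes is present at this height, so the r=12 cylinder is unchanged — boundary = 73.48 mm; (rotated 60° about Z; rotation is an isometry so areas/perimeters/island counts are preserved). Overall, the cross-section is a single solid region. Total boundary length (outer) = 73.48 mm.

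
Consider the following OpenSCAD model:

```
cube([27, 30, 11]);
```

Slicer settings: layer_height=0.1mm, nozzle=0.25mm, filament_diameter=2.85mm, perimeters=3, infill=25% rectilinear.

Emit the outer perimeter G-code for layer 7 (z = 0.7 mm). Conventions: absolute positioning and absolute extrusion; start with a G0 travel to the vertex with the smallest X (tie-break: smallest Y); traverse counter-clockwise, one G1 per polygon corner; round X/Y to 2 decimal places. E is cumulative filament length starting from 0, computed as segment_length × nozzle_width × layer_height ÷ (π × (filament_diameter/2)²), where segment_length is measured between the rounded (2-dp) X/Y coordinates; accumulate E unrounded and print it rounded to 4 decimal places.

G0 X0.00 Y0.00 Z0.70
G1 X27.00 Y0.00 E0.1058
G1 X27.00 Y30.00 E0.2234
G1 X0.00 Y30.00 E0.3292
G1 X0.00 Y0.00 E0.4468

At z = 0.7 mm: the cube is present — its section is the full 27×30 rectangle. The outline is a single polygon with 4 vertices. Extrusion per mm of travel: 0.25 × 0.1 / (π × 1.425²) = 0.003919. Accumulating E over each segment gives final E = 0.4468.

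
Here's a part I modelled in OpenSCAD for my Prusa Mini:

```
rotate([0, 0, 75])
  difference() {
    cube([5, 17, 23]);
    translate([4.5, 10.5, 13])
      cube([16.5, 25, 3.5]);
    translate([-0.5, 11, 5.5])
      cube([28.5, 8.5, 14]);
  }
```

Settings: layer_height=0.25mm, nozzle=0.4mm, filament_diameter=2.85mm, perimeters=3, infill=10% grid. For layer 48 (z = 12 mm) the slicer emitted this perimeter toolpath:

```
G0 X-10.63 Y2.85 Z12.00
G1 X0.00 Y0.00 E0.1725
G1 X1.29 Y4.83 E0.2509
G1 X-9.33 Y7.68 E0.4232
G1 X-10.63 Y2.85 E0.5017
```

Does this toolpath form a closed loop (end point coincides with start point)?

Start point (G0): (-10.63, 2.85). End point (last G1): the path returns to the start — closed.

yes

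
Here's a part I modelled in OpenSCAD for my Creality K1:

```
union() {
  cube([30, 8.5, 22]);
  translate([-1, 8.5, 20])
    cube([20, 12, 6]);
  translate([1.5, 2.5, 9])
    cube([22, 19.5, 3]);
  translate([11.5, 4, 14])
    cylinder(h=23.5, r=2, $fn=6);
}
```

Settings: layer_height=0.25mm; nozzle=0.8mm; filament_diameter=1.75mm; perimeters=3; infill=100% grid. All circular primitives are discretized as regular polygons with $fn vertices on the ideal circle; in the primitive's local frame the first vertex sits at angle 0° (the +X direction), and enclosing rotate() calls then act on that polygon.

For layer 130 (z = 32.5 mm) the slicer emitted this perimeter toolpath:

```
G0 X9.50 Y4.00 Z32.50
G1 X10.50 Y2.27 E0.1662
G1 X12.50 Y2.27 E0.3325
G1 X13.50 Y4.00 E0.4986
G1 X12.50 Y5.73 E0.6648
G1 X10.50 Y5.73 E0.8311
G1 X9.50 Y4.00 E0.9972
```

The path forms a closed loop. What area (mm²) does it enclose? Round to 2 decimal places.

10.38 mm²

Apply the shoelace formula to the sequence of (X, Y) vertices; enclosed area = 10.38 mm².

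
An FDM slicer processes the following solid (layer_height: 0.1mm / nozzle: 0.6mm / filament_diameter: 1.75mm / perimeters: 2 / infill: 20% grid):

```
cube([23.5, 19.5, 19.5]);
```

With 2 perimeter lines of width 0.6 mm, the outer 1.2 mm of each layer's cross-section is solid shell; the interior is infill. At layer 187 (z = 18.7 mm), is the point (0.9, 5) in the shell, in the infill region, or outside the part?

shell

At z = 18.7 mm: the cube is present — its section is the full 23.5×19.5 rectangle. Overall, the cross-section is a single solid region. The nearest boundary edge runs (0.00, 19.50)→(0.00, 0.00); distance from the point to it = 0.90 mm. The point is inside the cross-section, 0.90 mm from the nearest boundary — within the 1.2 mm shell band (2 × 0.6).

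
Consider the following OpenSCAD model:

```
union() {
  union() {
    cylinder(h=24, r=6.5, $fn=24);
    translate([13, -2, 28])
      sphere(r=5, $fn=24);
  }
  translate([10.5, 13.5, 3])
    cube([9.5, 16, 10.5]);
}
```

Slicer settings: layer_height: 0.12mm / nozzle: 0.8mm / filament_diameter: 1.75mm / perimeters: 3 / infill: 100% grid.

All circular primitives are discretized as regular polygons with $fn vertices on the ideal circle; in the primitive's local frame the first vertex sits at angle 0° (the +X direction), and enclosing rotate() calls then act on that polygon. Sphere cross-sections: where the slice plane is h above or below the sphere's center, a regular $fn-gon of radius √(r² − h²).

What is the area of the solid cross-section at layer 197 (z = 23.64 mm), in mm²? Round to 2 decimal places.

149.83 mm²

At z = 23.64 mm: the cylinder: section is a regular 24-gon, circumradius r=6.5 (area = (24/2)·6.500²·sin(360°/24) = 131.22 mm²); the r=5 sphere at (13, -2) contributes a regular 24-gon of circumradius √(5²−4.36²) = 2.448 (area = (24/2)·2.448²·sin(360°/24) = 18.61 mm²); Combining (union): the 2 present regions are separate (no shared area or edge), so areas and boundary lengths simply add and each stays a separate island — area = 149.83 mm²; the cube at (10.5, 13.5) is not intersected at this z (z outside [3, 13.5]); Taking the union: only the result so far is present, so the union is just that shape — area = 149.83 mm². Overall, the cross-section has 2 separate islands. Net area = 149.83 mm².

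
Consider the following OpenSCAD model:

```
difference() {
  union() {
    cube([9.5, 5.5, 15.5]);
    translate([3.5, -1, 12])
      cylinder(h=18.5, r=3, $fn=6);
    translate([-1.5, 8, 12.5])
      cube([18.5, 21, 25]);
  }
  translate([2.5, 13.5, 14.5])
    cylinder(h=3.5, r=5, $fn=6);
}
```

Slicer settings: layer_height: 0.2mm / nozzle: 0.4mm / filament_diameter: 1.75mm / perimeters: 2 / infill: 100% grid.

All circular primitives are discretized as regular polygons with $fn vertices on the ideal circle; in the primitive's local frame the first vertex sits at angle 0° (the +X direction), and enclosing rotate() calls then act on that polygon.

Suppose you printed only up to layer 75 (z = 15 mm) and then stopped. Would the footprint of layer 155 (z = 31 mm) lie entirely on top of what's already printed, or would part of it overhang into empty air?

part overhangs

Compare the two slices. At z = 15: the 9.5×5.5 cube contributes its full rectangle (area 52.25 mm²); the cylinder at (3.5, -1): section is a regular 6-gon, circumradius r=3 (area = (6/2)·3.000²·sin(360°/6) = 23.38 mm²); the cube at (-1.5, 8) is present — its section is the full 18.5×21 rectangle (area 388.50 mm²); Combining (union): the regions partially overlap — summed areas 464.13 mm² minus the doubly-counted overlap 6.27 mm² gives 457.86 mm² — area = 457.86 mm²; the cylinder at (2.5, 13.5): section is a regular 6-gon, circumradius r=5 (area = (6/2)·5.000²·sin(360°/6) = 64.95 mm²); After the difference (first − rest): starting from that combined region (457.86 mm²), the r=5 cylinder at (2.5, 13.5) partially overlaps it — only the 63.22 mm² overlap (of its 64.95 mm²) is removed, clipping the outline — area = 394.64 mm². At z = 31: the cube is absent (z outside [0, 15.5]); the cylinder at (3.5, -1) is absent (z outside [12, 30.5]); the 18.5×21 cube at (-1.5, 8) contributes its full rectangle (area 388.50 mm²); Taking the union: only the 18.5×21 cube at (-1.5, 8) is present, so the union is just that shape — area = 388.50 mm²; the cylinder at (2.5, 13.5) is not intersected at this z (z outside [14.5, 18]); Taking the first minus the rest: none of the subtracted shapes is present at this height, so that combined region is unchanged — area = 388.50 mm². Checking containment: at z = 31 the cross-section extends beyond the z = 15 cross-section by about 63.22 mm².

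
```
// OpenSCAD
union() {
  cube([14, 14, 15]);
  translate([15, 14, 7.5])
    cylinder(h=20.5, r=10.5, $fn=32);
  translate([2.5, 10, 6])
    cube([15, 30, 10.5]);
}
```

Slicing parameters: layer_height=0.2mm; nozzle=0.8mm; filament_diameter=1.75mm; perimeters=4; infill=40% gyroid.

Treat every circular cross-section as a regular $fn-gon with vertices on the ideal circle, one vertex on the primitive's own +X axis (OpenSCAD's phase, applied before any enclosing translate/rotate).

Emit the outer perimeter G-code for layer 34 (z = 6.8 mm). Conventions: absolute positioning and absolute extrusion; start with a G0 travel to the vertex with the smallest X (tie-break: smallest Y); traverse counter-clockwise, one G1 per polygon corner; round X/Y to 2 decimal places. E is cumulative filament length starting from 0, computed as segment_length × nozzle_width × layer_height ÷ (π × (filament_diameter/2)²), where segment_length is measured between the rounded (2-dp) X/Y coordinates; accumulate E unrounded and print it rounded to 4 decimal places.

At z = 6.8 mm: the 14×14 cube contributes its full rectangle; the cylinder at (15, 14) does not reach this height (z outside [7.5, 28]); the cube at (2.5, 10) is present — its section is the full 15×30 rectangle; Combining (union): the regions partially overlap (shared area 46.00 mm²), so overlapping operands fuse into one piece — 1 connected region. The outline is a single polygon with 8 vertices. Extrusion per mm of travel: 0.8 × 0.2 / (π × 0.875²) = 0.066520. Accumulating E over each segment gives final E = 7.6498.

G0 X0.00 Y0.00 Z6.80
G1 X14.00 Y0.00 E0.9313
G1 X14.00 Y10.00 E1.5965
G1 X17.50 Y10.00 E1.8293
G1 X17.50 Y40.00 E3.8249
G1 X2.50 Y40.00 E4.8227
G1 X2.50 Y14.00 E6.5522
G1 X0.00 Y14.00 E6.7185
G1 X0.00 Y0.00 E7.6498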